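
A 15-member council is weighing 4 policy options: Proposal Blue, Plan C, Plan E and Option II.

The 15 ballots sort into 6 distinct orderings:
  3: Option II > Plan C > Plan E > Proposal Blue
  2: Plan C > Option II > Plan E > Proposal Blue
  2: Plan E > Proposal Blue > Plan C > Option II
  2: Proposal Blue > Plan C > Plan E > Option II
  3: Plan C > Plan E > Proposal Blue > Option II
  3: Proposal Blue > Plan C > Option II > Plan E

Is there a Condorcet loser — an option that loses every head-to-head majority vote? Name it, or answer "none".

Pairwise majorities:
Proposal Blue–Plan C: Plan C 8–7.
Proposal Blue vs Plan E: 5 to 10, Plan E.
Proposal Blue vs Option II: Proposal Blue wins 10–5.
Plan C vs Plan E: 13 to 2, Plan C.
Plan C vs Option II: 2+2+2+3+3 = 12 for Plan C, 3 for Option II — Plan C by 12–3.
Plan E vs Option II: 7 to 8, Option II.
Each option has at least one pairwise win (Proposal Blue beats Option II; Plan C beats Proposal Blue; Plan E beats Proposal Blue; Option II beats Plan E) — no Condorcet loser.

none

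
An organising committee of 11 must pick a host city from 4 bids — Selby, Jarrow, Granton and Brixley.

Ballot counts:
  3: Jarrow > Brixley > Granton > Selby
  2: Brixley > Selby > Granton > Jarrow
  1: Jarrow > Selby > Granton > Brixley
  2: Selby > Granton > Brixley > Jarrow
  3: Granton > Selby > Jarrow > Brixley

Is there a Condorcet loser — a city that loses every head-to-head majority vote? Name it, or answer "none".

Head-to-head results (11 organisers):
Selby vs Jarrow: 2+2+3 = 7 for Selby, 4 for Jarrow — Selby by 7–4.
Selby–Granton: Granton 6–5.
Selby vs Brixley: 6 to 5, Selby.
Jarrow vs Granton: Jarrow preferred on 3+1 = 4 ballots; Granton wins 7–4.
Jarrow vs Brixley: Jarrow wins 7–4.
Granton vs Brixley: Granton, 6–5.
Brixley loses to every other city — it is the Condorcet loser.

Brixley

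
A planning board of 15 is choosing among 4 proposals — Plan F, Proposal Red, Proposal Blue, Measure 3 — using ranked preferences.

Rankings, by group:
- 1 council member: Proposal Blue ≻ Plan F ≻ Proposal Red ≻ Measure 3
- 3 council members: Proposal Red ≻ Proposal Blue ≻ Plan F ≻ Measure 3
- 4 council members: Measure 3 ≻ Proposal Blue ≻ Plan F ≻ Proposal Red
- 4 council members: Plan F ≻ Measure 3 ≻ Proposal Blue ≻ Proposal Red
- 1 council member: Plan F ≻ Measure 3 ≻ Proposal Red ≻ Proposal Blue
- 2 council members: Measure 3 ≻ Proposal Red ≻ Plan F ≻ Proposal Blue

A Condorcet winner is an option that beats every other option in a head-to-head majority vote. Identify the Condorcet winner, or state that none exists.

none

Pairwise majorities:
Plan F vs Proposal Red: Plan F, 10–5.
Plan F vs Proposal Blue: Proposal Blue wins 8–7.
Plan F vs Measure 3: Plan F, 9–6.
Proposal Red vs Proposal Blue: Proposal Blue, 9–6.
Proposal Red–Measure 3: Measure 3 11–4.
Proposal Blue vs Measure 3: Measure 3, 11–4.
Each option drops at least one matchup (Plan F loses to Proposal Blue; Proposal Red loses to Plan F; Proposal Blue loses to Measure 3; Measure 3 loses to Plan F); the cycle Plan F > Measure 3 > Proposal Blue > Plan F rules out a Condorcet winner.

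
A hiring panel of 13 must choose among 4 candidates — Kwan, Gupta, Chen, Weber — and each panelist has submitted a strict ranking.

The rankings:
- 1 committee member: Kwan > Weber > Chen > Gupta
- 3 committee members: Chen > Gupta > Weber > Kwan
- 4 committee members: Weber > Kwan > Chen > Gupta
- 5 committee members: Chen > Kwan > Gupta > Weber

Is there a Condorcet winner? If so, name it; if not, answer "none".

Chen

Check each pair by majority over 13 ballots:
Kwan vs Gupta: 10 to 3, Kwan.
Kwan vs Chen: Chen wins 8–5.
Kwan–Weber: Weber 7–6.
Gupta vs Chen: 0 to 13, Chen.
Gupta vs Weber: Gupta wins 8–5.
Chen vs Weber: 8 to 5, Chen.
Chen beats each of Kwan, Gupta, Weber — Chen is the Condorcet winner.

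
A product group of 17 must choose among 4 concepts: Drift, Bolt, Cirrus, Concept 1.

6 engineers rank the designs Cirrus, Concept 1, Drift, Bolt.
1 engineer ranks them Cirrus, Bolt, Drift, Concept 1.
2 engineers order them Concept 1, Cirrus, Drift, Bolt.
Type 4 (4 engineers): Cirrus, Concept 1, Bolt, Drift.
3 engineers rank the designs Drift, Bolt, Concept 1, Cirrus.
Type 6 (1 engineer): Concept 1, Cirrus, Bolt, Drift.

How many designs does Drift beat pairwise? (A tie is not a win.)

1

Drift against each rival (17 engineers):
Drift–Bolt: Drift 11–6.
Drift vs Cirrus: 3 to 14, Cirrus.
Drift vs Concept 1: Concept 1 wins 13–4.
Drift beats Bolt; loses to Cirrus, Concept 1 — 1 pairwise win.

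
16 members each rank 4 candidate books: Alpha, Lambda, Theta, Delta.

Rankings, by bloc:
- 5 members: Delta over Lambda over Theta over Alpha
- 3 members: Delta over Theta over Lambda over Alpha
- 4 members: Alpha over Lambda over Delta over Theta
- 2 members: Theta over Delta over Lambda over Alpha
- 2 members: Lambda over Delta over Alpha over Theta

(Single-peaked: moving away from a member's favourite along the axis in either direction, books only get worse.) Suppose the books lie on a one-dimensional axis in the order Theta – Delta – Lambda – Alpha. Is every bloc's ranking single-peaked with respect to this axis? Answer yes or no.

yes

Axis positions: Theta=1, Delta=2, Lambda=3, Alpha=4.
Bloc 1 (peak Delta at position 2): ranking walks positions 2-3-1-4, expanding outward from the peak — single-peaked.
Bloc 2 (peak Delta at position 2): ranking walks positions 2-1-3-4, expanding outward from the peak — single-peaked.
Bloc 3 (peak Alpha at position 4): ranking walks positions 4-3-2-1, expanding outward from the peak — single-peaked.
Bloc 4 (peak Theta at position 1): ranking walks positions 1-2-3-4, expanding outward from the peak — single-peaked.
Bloc 5 (peak Lambda at position 3): ranking walks positions 3-2-4-1, expanding outward from the peak — single-peaked.
Every ranking is single-peaked on this axis.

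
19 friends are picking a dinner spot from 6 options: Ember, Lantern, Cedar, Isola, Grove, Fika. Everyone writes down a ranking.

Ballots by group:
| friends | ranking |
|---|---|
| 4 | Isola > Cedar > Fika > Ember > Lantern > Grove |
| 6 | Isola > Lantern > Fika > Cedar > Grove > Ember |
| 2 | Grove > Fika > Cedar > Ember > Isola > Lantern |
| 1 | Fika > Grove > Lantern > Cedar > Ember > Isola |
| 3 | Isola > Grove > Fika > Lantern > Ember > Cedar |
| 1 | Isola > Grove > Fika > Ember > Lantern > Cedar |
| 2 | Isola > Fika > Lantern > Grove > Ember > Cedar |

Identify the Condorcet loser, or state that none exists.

Head-to-head results (19 friends):
Ember vs Lantern: 7 to 12, Lantern.
Ember–Cedar: Cedar 13–6.
Ember vs Isola: Ember preferred on 2+1 = 3 ballots; Isola wins 16–3.
Ember vs Grove: Ember preferred on 4 ballots; Grove wins 15–4.
Ember–Fika: Fika 19–0.
Lantern vs Cedar: Lantern preferred on 6+1+3+1+2 = 13 ballots; Lantern wins 13–6.
Lantern–Isola: Isola 18–1.
Lantern vs Grove: 4+6+2 = 12 for Lantern, 7 for Grove — Lantern by 12–7.
Lantern vs Fika: 6 for Lantern, 13 for Fika — Fika by 13–6.
Cedar vs Isola: Isola, 16–3.
Cedar vs Grove: Cedar wins 10–9.
Cedar vs Fika: Fika wins 15–4.
Isola vs Grove: 4+6+3+1+2 = 16 for Isola, 3 for Grove — Isola by 16–3.
Isola–Fika: Isola 16–3.
Grove vs Fika: 6 to 13, Fika.
Ember loses to every other restaurant — it is the Condorcet loser.

Ember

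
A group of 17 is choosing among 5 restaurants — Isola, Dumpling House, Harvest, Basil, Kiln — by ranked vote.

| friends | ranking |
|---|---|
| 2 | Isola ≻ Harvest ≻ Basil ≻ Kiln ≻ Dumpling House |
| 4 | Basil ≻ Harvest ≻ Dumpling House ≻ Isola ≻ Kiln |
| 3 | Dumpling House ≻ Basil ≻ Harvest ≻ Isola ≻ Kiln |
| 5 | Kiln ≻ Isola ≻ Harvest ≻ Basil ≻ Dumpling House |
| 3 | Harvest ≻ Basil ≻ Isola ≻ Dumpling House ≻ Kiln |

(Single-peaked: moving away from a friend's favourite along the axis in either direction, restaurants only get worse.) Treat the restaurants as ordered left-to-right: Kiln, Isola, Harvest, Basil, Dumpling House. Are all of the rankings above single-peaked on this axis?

Axis positions: Kiln=1, Isola=2, Harvest=3, Basil=4, Dumpling House=5.
Ballot type 1 (peak Isola at position 2): ranking walks positions 2-3-4-1-5, expanding outward from the peak — single-peaked.
Ballot type 2 (peak Basil at position 4): ranking walks positions 4-3-5-2-1, expanding outward from the peak — single-peaked.
Ballot type 3 (peak Dumpling House at position 5): ranking walks positions 5-4-3-2-1, expanding outward from the peak — single-peaked.
Ballot type 4 (peak Kiln at position 1): ranking walks positions 1-2-3-4-5, expanding outward from the peak — single-peaked.
Ballot type 5 (peak Harvest at position 3): ranking walks positions 3-4-2-5-1, expanding outward from the peak — single-peaked.
Every ranking is single-peaked on this axis.

yes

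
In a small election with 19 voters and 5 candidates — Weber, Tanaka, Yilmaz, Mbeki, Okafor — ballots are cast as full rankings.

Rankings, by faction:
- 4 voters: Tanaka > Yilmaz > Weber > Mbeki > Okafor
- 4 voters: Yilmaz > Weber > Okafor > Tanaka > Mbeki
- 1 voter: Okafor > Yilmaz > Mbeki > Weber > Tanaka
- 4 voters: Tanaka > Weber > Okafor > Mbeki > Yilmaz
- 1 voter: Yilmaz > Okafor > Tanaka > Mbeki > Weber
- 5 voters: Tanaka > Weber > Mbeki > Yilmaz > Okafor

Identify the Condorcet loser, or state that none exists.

Mbeki

Pairwise majorities:
Weber vs Tanaka: 4+1 = 5 for Weber, 14 for Tanaka — Tanaka by 14–5.
Weber vs Yilmaz: Yilmaz wins 10–9.
Weber vs Mbeki: Weber preferred on 4+4+4+5 = 17 ballots; Weber wins 17–2.
Weber–Okafor: Weber 17–2.
Tanaka vs Yilmaz: Tanaka preferred on 4+4+5 = 13 ballots; Tanaka wins 13–6.
Tanaka vs Mbeki: Tanaka, 18–1.
Tanaka–Okafor: Tanaka 13–6.
Yilmaz vs Mbeki: Yilmaz wins 10–9.
Yilmaz vs Okafor: Yilmaz, 14–5.
Mbeki vs Okafor: Mbeki preferred on 4+5 = 9 ballots; Okafor wins 10–9.
Mbeki loses to every other candidate — it is the Condorcet loser.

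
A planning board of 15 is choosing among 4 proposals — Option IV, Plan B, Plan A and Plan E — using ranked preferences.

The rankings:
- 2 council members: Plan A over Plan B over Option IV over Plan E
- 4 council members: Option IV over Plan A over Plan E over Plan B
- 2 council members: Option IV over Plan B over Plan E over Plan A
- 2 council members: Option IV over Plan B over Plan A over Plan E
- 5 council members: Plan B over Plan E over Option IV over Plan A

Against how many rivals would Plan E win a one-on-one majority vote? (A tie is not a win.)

0

Plan E against each rival (15 council members):
Plan E vs Option IV: Plan E preferred on 5 ballots; Option IV wins 10–5.
Plan E–Plan B: Plan B 11–4.
Plan E vs Plan A: Plan A wins 8–7.
Plan E beats no one; loses to Option IV, Plan B, Plan A — 0 pairwise wins.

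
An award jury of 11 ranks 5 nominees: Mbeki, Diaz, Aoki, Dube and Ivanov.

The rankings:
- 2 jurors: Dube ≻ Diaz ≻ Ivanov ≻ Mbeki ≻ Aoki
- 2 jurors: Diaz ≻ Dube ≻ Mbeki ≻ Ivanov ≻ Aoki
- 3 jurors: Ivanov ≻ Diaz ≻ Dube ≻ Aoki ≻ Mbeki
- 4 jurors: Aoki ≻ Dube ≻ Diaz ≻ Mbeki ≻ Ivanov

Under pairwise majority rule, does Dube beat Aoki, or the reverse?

Dube

Ballots ranking Dube above Aoki: 2 + 2 + 3 = 7.
Ballots ranking Aoki above Dube: 11 − 7 = 4.
Dube wins the head-to-head 7–4.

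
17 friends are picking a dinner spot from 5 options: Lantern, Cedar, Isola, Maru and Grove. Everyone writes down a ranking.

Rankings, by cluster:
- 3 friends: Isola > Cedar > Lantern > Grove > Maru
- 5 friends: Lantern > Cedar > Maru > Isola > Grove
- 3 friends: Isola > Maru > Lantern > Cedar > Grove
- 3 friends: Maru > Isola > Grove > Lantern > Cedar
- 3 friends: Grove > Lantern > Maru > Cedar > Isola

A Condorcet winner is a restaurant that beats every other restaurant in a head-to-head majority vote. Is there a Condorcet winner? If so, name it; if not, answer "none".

none

Check each pair by majority over 17 ballots:
Lantern–Cedar: Lantern 14–3.
Lantern–Isola: Isola 9–8.
Lantern–Maru: Lantern 11–6.
Lantern vs Grove: Lantern wins 11–6.
Cedar–Isola: Isola 9–8.
Cedar–Maru: Maru 9–8.
Cedar vs Grove: Cedar, 11–6.
Isola–Maru: Maru 11–6.
Isola vs Grove: Isola, 14–3.
Maru–Grove: Maru 11–6.
No restaurant is unbeaten: Lantern loses to Isola; Cedar loses to Lantern; Isola loses to Maru; Maru loses to Lantern; Grove loses to Lantern. In particular Lantern > Maru > Isola > Lantern is a majority cycle — no Condorcet winner exists.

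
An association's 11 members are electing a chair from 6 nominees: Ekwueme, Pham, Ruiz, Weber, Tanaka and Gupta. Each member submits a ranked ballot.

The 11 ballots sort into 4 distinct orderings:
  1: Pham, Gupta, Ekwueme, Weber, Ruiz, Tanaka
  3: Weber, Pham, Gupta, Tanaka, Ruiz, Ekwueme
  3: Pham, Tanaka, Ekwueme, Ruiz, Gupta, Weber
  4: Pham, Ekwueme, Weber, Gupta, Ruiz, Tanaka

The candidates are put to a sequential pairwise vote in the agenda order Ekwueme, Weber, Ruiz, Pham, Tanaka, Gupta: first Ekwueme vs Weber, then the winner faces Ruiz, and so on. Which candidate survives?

Pham

Round 1: Ekwueme vs Weber — 8–3, Ekwueme advances.
Round 2: Ekwueme vs Ruiz — 8–3, Ekwueme advances.
Round 3: Ekwueme vs Pham — 0–11, Pham advances.
Round 4: Pham vs Tanaka — 11–0, Pham advances.
Round 5: Pham vs Gupta — 11–0, Pham advances.
The agenda winner is Pham.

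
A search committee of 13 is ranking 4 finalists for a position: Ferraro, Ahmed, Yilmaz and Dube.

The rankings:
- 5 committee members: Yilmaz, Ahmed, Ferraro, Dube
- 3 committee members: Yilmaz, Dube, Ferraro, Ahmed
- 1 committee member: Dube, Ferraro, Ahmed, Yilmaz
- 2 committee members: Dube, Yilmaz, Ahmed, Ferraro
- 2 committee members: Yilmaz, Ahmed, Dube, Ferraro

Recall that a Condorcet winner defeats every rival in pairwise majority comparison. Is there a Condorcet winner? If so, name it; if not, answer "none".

Check each pair by majority over 13 ballots:
Ferraro vs Ahmed: Ahmed, 9–4.
Ferraro vs Yilmaz: Ferraro preferred on 1 ballot; Yilmaz wins 12–1.
Ferraro vs Dube: Dube wins 8–5.
Ahmed vs Yilmaz: 1 to 12, Yilmaz.
Ahmed–Dube: Ahmed 7–6.
Yilmaz vs Dube: Yilmaz, 10–3.
Yilmaz beats each of Ferraro, Ahmed, Dube — Yilmaz is the Condorcet winner.

Yilmaz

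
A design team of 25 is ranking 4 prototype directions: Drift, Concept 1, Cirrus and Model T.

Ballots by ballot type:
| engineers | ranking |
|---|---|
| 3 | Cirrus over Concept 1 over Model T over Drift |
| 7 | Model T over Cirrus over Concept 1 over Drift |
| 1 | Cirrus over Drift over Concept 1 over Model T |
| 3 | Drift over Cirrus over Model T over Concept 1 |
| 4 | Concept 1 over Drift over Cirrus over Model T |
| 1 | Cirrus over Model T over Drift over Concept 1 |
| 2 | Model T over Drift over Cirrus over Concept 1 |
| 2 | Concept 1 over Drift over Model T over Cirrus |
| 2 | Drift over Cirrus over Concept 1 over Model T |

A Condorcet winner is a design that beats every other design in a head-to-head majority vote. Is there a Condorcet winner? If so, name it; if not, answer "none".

Check each pair by majority over 25 ballots:
Drift vs Concept 1: Drift is ranked higher on 1+3+1+2+2 = 9 ballots, Concept 1 on 16. Concept 1 wins 16–9.
Drift vs Cirrus: 3+4+2+2+2 = 13 for Drift, 12 for Cirrus — Drift by 13–12.
Drift vs Model T: Drift preferred on 1+3+4+2+2 = 12 ballots; Model T wins 13–12.
Concept 1 vs Cirrus: 4+2 = 6 for Concept 1, 19 for Cirrus — Cirrus by 19–6.
Concept 1 vs Model T: 12 to 13, Model T.
Cirrus vs Model T: Cirrus preferred on 3+1+3+4+1+2 = 14 ballots; Cirrus wins 14–11.
No design is unbeaten: Drift loses to Concept 1; Concept 1 loses to Cirrus; Cirrus loses to Drift; Model T loses to Cirrus. In particular Drift > Cirrus > Concept 1 > Drift is a majority cycle — no Condorcet winner exists.

none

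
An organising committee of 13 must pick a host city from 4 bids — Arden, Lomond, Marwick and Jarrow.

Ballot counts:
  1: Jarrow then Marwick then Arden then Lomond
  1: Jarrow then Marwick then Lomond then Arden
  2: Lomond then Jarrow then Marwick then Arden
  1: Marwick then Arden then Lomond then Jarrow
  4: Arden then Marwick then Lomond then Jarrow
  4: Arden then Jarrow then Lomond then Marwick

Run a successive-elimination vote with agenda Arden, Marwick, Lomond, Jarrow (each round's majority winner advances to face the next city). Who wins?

Arden

Round 1: Arden vs Marwick — 8–5, Arden advances.
Round 2: Arden vs Lomond — 10–3, Arden advances.
Round 3: Arden vs Jarrow — 9–4, Arden advances.
The agenda winner is Arden.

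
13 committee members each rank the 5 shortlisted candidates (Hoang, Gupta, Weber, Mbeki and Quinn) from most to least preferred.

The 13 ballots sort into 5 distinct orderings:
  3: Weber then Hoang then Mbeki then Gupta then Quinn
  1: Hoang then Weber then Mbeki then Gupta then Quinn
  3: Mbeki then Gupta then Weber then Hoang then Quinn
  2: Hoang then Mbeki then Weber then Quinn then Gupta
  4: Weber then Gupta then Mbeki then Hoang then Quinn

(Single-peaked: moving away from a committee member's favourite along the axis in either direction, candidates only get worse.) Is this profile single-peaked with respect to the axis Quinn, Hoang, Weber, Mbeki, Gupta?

no

Axis positions: Quinn=1, Hoang=2, Weber=3, Mbeki=4, Gupta=5.
Faction 1 (peak Weber at position 3): ranking walks positions 3-2-4-5-1, expanding outward from the peak — single-peaked.
Faction 2 (peak Hoang at position 2): ranking walks positions 2-3-4-5-1, expanding outward from the peak — single-peaked.
Faction 3 (peak Mbeki at position 4): ranking walks positions 4-5-3-2-1, expanding outward from the peak — single-peaked.
Faction 4: ranking walks positions 2-4-3-1-5; Mbeki is ranked above Weber even though Weber lies between Mbeki and the peak Hoang on the axis — preferences dip and rise again. Not single-peaked.
Faction 5: ranking walks positions 3-5-4-2-1; Gupta is ranked above Mbeki even though Mbeki lies between Gupta and the peak Weber on the axis — preferences dip and rise again. Not single-peaked.
Faction 4 violates single-peakedness, so the profile is not single-peaked on this axis.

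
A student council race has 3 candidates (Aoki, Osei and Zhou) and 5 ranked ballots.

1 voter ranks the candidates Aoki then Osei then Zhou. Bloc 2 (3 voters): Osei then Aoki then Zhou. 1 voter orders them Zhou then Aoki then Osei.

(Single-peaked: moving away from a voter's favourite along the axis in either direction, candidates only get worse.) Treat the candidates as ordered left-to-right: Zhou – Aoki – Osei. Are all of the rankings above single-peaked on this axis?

Axis positions: Zhou=1, Aoki=2, Osei=3.
Bloc 1 (peak Aoki at position 2): ranking walks positions 2-3-1, expanding outward from the peak — single-peaked.
Bloc 2 (peak Osei at position 3): ranking walks positions 3-2-1, expanding outward from the peak — single-peaked.
Bloc 3 (peak Zhou at position 1): ranking walks positions 1-2-3, expanding outward from the peak — single-peaked.
Every ranking is single-peaked on this axis.

yes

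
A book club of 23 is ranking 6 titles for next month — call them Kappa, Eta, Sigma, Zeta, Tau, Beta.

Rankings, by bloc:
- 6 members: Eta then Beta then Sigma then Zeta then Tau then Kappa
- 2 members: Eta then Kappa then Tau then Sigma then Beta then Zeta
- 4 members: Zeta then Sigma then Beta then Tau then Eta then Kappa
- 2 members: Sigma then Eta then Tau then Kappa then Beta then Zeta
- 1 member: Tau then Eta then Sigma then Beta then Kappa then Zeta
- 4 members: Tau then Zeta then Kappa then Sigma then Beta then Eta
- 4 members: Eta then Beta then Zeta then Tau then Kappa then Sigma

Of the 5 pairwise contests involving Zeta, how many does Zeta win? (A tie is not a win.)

Zeta against each rival (23 members):
Zeta vs Kappa: Zeta, 18–5.
Zeta vs Eta: Zeta preferred on 4+4 = 8 ballots; Eta wins 15–8.
Zeta vs Sigma: Zeta is ranked higher on 4+4+4 = 12 ballots, Sigma on 11. Zeta wins 12–11.
Zeta–Tau: Zeta 14–9.
Zeta vs Beta: Beta, 15–8.
Zeta beats Kappa, Sigma, Tau; loses to Eta, Beta — 3 pairwise wins.

3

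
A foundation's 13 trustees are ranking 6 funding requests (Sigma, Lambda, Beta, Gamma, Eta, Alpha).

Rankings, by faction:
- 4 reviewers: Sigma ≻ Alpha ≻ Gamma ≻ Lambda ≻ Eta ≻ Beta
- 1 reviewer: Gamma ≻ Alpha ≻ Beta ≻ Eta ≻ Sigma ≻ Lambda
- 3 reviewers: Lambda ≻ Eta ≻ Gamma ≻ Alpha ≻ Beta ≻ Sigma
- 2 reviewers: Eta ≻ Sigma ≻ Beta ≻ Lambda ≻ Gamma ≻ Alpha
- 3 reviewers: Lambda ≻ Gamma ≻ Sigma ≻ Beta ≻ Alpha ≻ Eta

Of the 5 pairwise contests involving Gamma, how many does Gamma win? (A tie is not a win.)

4

Gamma against each rival (13 reviewers):
Gamma vs Sigma: Gamma wins 7–6.
Gamma vs Lambda: 5 to 8, Lambda.
Gamma vs Beta: Gamma is ranked higher on 4+1+3+3 = 11 ballots, Beta on 2. Gamma wins 11–2.
Gamma vs Eta: 4+1+3 = 8 for Gamma, 5 for Eta — Gamma by 8–5.
Gamma vs Alpha: 9 to 4, Gamma.
Gamma beats Sigma, Beta, Eta, Alpha; loses to Lambda — 4 pairwise wins.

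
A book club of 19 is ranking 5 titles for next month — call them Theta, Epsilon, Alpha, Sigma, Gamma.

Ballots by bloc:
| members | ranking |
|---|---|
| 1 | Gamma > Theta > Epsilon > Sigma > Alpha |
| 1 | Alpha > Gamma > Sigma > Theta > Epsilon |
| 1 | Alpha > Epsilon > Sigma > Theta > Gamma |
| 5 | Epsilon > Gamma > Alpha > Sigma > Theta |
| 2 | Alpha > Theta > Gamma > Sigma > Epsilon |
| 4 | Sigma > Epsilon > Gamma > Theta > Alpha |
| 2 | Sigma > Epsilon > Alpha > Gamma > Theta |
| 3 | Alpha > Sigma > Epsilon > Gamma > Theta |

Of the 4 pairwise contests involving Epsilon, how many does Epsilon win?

3

Epsilon against each rival (19 members):
Epsilon vs Theta: Epsilon wins 15–4.
Epsilon vs Alpha: Epsilon is ranked higher on 1+5+4+2 = 12 ballots, Alpha on 7. Epsilon wins 12–7.
Epsilon vs Sigma: Sigma wins 12–7.
Epsilon vs Gamma: 15 to 4, Epsilon.
Epsilon beats Theta, Alpha, Gamma; loses to Sigma — 3 pairwise wins.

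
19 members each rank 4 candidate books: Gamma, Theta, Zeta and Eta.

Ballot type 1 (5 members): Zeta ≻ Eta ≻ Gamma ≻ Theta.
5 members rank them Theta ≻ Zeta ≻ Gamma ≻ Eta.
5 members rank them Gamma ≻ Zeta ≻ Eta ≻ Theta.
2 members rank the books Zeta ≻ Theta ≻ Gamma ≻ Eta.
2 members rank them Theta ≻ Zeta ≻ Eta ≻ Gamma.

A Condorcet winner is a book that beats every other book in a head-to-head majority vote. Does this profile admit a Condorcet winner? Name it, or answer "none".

Head-to-head results (19 members):
Gamma vs Theta: Gamma is ranked higher on 5+5 = 10 ballots, Theta on 9. Gamma wins 10–9.
Gamma vs Zeta: Zeta wins 14–5.
Gamma vs Eta: Gamma wins 12–7.
Theta vs Zeta: Theta preferred on 5+2 = 7 ballots; Zeta wins 12–7.
Theta vs Eta: Eta, 10–9.
Zeta vs Eta: Zeta is ranked higher on 5+5+5+2+2 = 19 ballots, Eta on 0. Zeta wins 19–0.
Zeta beats each of Gamma, Theta, Eta — Zeta is the Condorcet winner.

Zeta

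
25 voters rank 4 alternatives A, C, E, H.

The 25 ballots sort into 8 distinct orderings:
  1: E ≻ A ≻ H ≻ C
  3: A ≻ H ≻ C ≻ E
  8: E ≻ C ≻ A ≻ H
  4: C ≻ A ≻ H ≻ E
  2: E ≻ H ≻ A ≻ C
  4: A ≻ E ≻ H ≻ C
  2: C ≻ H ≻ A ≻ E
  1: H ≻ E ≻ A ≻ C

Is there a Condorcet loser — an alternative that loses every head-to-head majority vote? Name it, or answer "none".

H

Pairwise majorities:
A vs C: C wins 14–11.
A vs E: A, 13–12.
A vs H: A is ranked higher on 1+3+8+4+4 = 20 ballots, H on 5. A wins 20–5.
C vs E: E wins 16–9.
C vs H: C is ranked higher on 8+4+2 = 14 ballots, H on 11. C wins 14–11.
E vs H: E wins 15–10.
Only H has no wins; H is the Condorcet loser.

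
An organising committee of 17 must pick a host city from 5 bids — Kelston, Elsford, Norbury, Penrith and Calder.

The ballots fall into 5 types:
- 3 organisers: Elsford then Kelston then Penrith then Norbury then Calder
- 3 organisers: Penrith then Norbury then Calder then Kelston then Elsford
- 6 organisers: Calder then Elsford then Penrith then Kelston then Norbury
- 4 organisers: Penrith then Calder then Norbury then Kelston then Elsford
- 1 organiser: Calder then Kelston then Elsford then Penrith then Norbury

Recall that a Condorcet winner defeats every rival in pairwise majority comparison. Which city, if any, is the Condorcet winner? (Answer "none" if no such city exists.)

none

Check each pair by majority over 17 ballots:
Kelston vs Elsford: Kelston preferred on 3+4+1 = 8 ballots; Elsford wins 9–8.
Kelston vs Norbury: 3+6+1 = 10 for Kelston, 7 for Norbury — Kelston by 10–7.
Kelston vs Penrith: Kelston is ranked higher on 3+1 = 4 ballots, Penrith on 13. Penrith wins 13–4.
Kelston–Calder: Calder 14–3.
Elsford vs Norbury: Elsford, 10–7.
Elsford–Penrith: Elsford 10–7.
Elsford–Calder: Calder 14–3.
Norbury vs Penrith: Penrith wins 17–0.
Norbury vs Calder: Norbury preferred on 3+3 = 6 ballots; Calder wins 11–6.
Penrith vs Calder: 3+3+4 = 10 for Penrith, 7 for Calder — Penrith by 10–7.
No city is unbeaten: Kelston loses to Elsford; Elsford loses to Calder; Norbury loses to Kelston; Penrith loses to Elsford; Calder loses to Penrith. In particular Elsford → Penrith → Calder → Elsford is a majority cycle — no Condorcet winner exists.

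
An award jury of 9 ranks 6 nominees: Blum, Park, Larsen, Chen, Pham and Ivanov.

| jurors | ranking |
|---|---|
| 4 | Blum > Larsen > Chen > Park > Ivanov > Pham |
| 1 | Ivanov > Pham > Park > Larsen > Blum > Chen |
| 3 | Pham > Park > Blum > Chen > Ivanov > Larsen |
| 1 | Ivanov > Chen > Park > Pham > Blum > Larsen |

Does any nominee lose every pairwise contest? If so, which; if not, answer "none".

none

Pairwise majorities:
Blum vs Park: 4 to 5, Park.
Blum vs Larsen: 8 to 1, Blum.
Blum vs Chen: Blum preferred on 4+1+3 = 8 ballots; Blum wins 8–1.
Blum–Pham: Pham 5–4.
Blum vs Ivanov: Blum wins 7–2.
Park vs Larsen: Park wins 5–4.
Park vs Chen: Chen, 5–4.
Park vs Pham: Park preferred on 4+1 = 5 ballots; Park wins 5–4.
Park–Ivanov: Park 7–2.
Larsen vs Chen: Larsen preferred on 4+1 = 5 ballots; Larsen wins 5–4.
Larsen vs Pham: Larsen preferred on 4 ballots; Pham wins 5–4.
Larsen vs Ivanov: Larsen is ranked higher on 4 ballots, Ivanov on 5. Ivanov wins 5–4.
Chen–Pham: Chen 5–4.
Chen vs Ivanov: 7 to 2, Chen.
Pham vs Ivanov: 3 for Pham, 6 for Ivanov — Ivanov by 6–3.
Each nominee has at least one pairwise win (Blum beats Larsen; Park beats Blum; Larsen beats Chen; Chen beats Park; Pham beats Blum; Ivanov beats Larsen) — no Condorcet loser.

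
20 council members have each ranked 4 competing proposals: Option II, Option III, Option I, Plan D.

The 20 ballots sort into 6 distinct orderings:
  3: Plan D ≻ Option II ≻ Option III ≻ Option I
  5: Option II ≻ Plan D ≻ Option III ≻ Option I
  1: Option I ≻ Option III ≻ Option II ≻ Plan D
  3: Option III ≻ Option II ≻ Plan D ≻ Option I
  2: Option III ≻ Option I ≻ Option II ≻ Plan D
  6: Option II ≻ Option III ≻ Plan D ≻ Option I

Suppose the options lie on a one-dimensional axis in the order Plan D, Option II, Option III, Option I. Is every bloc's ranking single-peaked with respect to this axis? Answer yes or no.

yes

Axis positions: Plan D=1, Option II=2, Option III=3, Option I=4.
Bloc 1 (peak Plan D at position 1): ranking walks positions 1-2-3-4, expanding outward from the peak — single-peaked.
Bloc 2 (peak Option II at position 2): ranking walks positions 2-1-3-4, expanding outward from the peak — single-peaked.
Bloc 3 (peak Option I at position 4): ranking walks positions 4-3-2-1, expanding outward from the peak — single-peaked.
Bloc 4 (peak Option III at position 3): ranking walks positions 3-2-1-4, expanding outward from the peak — single-peaked.
Bloc 5 (peak Option III at position 3): ranking walks positions 3-4-2-1, expanding outward from the peak — single-peaked.
Bloc 6 (peak Option II at position 2): ranking walks positions 2-3-1-4, expanding outward from the peak — single-peaked.
Every ranking is single-peaked on this axis.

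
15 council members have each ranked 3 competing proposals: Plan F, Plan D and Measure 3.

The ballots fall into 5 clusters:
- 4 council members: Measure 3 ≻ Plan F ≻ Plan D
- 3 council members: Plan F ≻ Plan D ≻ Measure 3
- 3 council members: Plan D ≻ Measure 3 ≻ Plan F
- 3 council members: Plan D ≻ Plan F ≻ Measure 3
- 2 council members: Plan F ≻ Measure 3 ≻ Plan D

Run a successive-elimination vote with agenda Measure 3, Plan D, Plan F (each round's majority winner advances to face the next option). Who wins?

Round 1: Measure 3 vs Plan D — 6–9, Plan D advances.
Round 2: Plan D vs Plan F — 6–9, Plan F advances.
Plan F survives the agenda.

Plan F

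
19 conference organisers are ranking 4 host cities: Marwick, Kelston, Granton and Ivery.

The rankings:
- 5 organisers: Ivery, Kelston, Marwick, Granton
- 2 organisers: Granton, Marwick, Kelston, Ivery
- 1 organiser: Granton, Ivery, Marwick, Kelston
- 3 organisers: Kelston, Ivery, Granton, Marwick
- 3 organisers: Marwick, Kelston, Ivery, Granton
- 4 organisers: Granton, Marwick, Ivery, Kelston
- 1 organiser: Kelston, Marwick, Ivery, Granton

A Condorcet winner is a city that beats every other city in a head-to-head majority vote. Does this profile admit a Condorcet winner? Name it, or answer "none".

none

Head-to-head results (19 organisers):
Marwick vs Kelston: Marwick, 10–9.
Marwick vs Granton: Granton wins 10–9.
Marwick vs Ivery: Marwick wins 10–9.
Kelston vs Granton: Kelston, 12–7.
Kelston–Ivery: Ivery 10–9.
Granton–Ivery: Ivery 12–7.
No city is unbeaten: Marwick loses to Granton; Kelston loses to Marwick; Granton loses to Kelston; Ivery loses to Marwick. In particular Marwick beats Kelston beats Granton beats Marwick is a majority cycle — no Condorcet winner exists.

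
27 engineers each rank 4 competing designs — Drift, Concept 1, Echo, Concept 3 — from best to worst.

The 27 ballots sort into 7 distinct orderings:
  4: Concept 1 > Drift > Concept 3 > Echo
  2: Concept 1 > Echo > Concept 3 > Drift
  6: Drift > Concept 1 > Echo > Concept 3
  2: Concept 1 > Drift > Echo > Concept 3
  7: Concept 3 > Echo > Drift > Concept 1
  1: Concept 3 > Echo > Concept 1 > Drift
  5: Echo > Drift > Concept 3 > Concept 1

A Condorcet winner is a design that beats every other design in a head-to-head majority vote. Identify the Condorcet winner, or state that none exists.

none

Check each pair by majority over 27 ballots:
Drift vs Concept 1: Drift preferred on 6+7+5 = 18 ballots; Drift wins 18–9.
Drift vs Echo: 4+6+2 = 12 for Drift, 15 for Echo — Echo by 15–12.
Drift vs Concept 3: Drift wins 17–10.
Concept 1–Echo: Concept 1 14–13.
Concept 1 vs Concept 3: Concept 1 preferred on 4+2+6+2 = 14 ballots; Concept 1 wins 14–13.
Echo vs Concept 3: Echo preferred on 2+6+2+5 = 15 ballots; Echo wins 15–12.
Each design drops at least one matchup (Drift loses to Echo; Concept 1 loses to Drift; Echo loses to Concept 1; Concept 3 loses to Drift); the cycle Drift → Concept 1 → Echo → Drift rules out a Condorcet winner.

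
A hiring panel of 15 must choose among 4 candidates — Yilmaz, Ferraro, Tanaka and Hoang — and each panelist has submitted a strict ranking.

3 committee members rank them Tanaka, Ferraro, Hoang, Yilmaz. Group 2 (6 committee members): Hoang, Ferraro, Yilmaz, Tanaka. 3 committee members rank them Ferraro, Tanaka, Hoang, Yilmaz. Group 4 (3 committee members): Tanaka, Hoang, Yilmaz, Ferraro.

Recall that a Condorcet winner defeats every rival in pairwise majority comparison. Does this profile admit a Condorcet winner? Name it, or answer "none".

Pairwise majorities:
Yilmaz vs Ferraro: 3 to 12, Ferraro.
Yilmaz vs Tanaka: Yilmaz preferred on 6 ballots; Tanaka wins 9–6.
Yilmaz vs Hoang: 0 for Yilmaz, 15 for Hoang — Hoang by 15–0.
Ferraro vs Tanaka: Ferraro is ranked higher on 6+3 = 9 ballots, Tanaka on 6. Ferraro wins 9–6.
Ferraro vs Hoang: 6 to 9, Hoang.
Tanaka vs Hoang: Tanaka preferred on 3+3+3 = 9 ballots; Tanaka wins 9–6.
Each candidate drops at least one matchup (Yilmaz loses to Ferraro; Ferraro loses to Hoang; Tanaka loses to Ferraro; Hoang loses to Tanaka); the cycle Ferraro → Tanaka → Hoang → Ferraro rules out a Condorcet winner.

none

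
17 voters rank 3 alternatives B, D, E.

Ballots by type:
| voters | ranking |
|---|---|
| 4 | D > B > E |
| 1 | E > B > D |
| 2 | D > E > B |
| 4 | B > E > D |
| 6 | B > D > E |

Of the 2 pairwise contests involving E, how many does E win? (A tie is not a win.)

E against each rival (17 voters):
E vs B: E preferred on 1+2 = 3 ballots; B wins 14–3.
E vs D: D, 12–5.
E beats no one; loses to B, D — 0 pairwise wins.

0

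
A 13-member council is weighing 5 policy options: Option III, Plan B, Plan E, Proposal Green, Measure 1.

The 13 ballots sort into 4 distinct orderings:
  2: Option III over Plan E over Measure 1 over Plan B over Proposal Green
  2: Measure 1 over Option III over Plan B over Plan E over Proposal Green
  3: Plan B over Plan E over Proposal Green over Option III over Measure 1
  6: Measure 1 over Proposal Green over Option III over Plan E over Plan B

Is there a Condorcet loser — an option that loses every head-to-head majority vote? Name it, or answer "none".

none

Pairwise majorities:
Option III vs Plan B: 2+2+6 = 10 for Option III, 3 for Plan B — Option III by 10–3.
Option III vs Plan E: Option III wins 10–3.
Option III vs Proposal Green: 4 to 9, Proposal Green.
Option III vs Measure 1: Option III preferred on 2+3 = 5 ballots; Measure 1 wins 8–5.
Plan B vs Plan E: 5 to 8, Plan E.
Plan B vs Proposal Green: Plan B is ranked higher on 2+2+3 = 7 ballots, Proposal Green on 6. Plan B wins 7–6.
Plan B vs Measure 1: Measure 1 wins 10–3.
Plan E–Proposal Green: Plan E 7–6.
Plan E vs Measure 1: 5 to 8, Measure 1.
Proposal Green vs Measure 1: Proposal Green preferred on 3 ballots; Measure 1 wins 10–3.
No option is winless: Option III beats Plan B; Plan B beats Proposal Green; Plan E beats Plan B; Proposal Green beats Option III; Measure 1 beats Option III. There is no Condorcet loser.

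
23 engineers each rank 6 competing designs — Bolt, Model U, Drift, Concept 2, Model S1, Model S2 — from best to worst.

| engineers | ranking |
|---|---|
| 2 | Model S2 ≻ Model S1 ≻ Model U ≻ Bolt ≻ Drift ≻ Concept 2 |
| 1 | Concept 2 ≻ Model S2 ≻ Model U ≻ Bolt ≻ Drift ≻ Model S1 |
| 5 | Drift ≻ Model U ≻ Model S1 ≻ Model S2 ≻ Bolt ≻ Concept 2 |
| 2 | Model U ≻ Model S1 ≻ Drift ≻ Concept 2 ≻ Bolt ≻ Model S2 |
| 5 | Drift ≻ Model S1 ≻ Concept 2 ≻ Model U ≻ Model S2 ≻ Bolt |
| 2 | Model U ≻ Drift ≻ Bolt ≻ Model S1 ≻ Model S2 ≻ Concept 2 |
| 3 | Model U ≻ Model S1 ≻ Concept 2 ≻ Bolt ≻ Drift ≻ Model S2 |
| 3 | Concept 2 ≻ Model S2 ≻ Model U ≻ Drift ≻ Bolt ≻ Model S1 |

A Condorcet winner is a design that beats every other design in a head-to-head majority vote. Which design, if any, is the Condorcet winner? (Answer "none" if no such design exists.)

Model U

Head-to-head results (23 engineers):
Bolt vs Model U: 0 to 23, Model U.
Bolt vs Drift: Bolt preferred on 2+1+3 = 6 ballots; Drift wins 17–6.
Bolt vs Concept 2: Bolt is ranked higher on 2+5+2 = 9 ballots, Concept 2 on 14. Concept 2 wins 14–9.
Bolt vs Model S1: Bolt is ranked higher on 1+2+3 = 6 ballots, Model S1 on 17. Model S1 wins 17–6.
Bolt vs Model S2: 2+2+3 = 7 for Bolt, 16 for Model S2 — Model S2 by 16–7.
Model U vs Drift: Model U is ranked higher on 2+1+2+2+3+3 = 13 ballots, Drift on 10. Model U wins 13–10.
Model U vs Concept 2: 2+5+2+2+3 = 14 for Model U, 9 for Concept 2 — Model U by 14–9.
Model U vs Model S1: Model U is ranked higher on 1+5+2+2+3+3 = 16 ballots, Model S1 on 7. Model U wins 16–7.
Model U vs Model S2: 17 to 6, Model U.
Drift vs Concept 2: 2+5+2+5+2 = 16 for Drift, 7 for Concept 2 — Drift by 16–7.
Drift vs Model S1: 1+5+5+2+3 = 16 for Drift, 7 for Model S1 — Drift by 16–7.
Drift vs Model S2: 5+2+5+2+3 = 17 for Drift, 6 for Model S2 — Drift by 17–6.
Concept 2 vs Model S1: 4 to 19, Model S1.
Concept 2 vs Model S2: 1+2+5+3+3 = 14 for Concept 2, 9 for Model S2 — Concept 2 by 14–9.
Model S1 vs Model S2: 5+2+5+2+3 = 17 for Model S1, 6 for Model S2 — Model S1 by 17–6.
Only Model U has no losses; Model U is the Condorcet winner.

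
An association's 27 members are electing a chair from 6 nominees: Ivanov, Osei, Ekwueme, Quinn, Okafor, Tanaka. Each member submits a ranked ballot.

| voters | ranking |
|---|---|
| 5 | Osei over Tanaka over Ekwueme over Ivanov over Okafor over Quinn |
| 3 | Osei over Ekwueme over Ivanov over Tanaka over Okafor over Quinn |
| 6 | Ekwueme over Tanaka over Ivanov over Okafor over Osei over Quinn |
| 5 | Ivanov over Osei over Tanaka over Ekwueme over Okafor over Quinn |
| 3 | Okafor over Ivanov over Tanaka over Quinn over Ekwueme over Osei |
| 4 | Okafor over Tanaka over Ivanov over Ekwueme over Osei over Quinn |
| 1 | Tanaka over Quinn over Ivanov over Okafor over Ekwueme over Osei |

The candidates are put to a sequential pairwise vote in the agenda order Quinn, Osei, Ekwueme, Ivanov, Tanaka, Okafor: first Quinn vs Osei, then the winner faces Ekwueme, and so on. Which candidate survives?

Tanaka

Round 1: Quinn vs Osei — 4–23, Osei advances.
Round 2: Osei vs Ekwueme — 13–14, Ekwueme advances.
Round 3: Ekwueme vs Ivanov — 14–13, Ekwueme advances.
Round 4: Ekwueme vs Tanaka — 9–18, Tanaka advances.
Round 5: Tanaka vs Okafor — 20–7, Tanaka advances.
Tanaka survives the agenda.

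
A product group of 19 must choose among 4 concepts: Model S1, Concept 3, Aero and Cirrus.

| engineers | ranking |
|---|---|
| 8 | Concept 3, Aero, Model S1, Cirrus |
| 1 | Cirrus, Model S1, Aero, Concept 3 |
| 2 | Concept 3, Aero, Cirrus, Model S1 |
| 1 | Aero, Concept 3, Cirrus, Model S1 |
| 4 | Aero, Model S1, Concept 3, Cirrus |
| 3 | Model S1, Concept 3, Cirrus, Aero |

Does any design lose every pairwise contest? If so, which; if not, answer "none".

Pairwise majorities:
Model S1 vs Concept 3: Concept 3, 11–8.
Model S1 vs Aero: Model S1 preferred on 1+3 = 4 ballots; Aero wins 15–4.
Model S1 vs Cirrus: 8+4+3 = 15 for Model S1, 4 for Cirrus — Model S1 by 15–4.
Concept 3 vs Aero: Concept 3 preferred on 8+2+3 = 13 ballots; Concept 3 wins 13–6.
Concept 3 vs Cirrus: 18 to 1, Concept 3.
Aero vs Cirrus: 8+2+1+4 = 15 for Aero, 4 for Cirrus — Aero by 15–4.
Cirrus loses to every other design — it is the Condorcet loser.

Cirrus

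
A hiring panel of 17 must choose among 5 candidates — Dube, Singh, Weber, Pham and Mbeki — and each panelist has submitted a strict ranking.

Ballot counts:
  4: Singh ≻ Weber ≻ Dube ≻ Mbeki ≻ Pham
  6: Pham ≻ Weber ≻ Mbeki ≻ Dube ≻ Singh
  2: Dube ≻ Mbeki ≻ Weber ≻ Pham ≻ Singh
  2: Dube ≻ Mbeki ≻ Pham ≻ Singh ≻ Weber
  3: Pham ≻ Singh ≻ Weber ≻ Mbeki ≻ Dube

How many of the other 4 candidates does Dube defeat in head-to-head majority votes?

Dube against each rival (17 committee members):
Dube–Singh: Dube 10–7.
Dube vs Weber: 2+2 = 4 for Dube, 13 for Weber — Weber by 13–4.
Dube vs Pham: 4+2+2 = 8 for Dube, 9 for Pham — Pham by 9–8.
Dube vs Mbeki: Mbeki wins 9–8.
Dube beats Singh; loses to Weber, Pham, Mbeki — 1 pairwise win.

1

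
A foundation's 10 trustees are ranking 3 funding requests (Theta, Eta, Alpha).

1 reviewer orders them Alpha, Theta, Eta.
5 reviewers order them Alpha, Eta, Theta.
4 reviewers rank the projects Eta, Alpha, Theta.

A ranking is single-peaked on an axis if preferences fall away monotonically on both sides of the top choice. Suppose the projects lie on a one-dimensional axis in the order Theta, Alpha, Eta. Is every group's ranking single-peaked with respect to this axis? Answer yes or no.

yes

Axis positions: Theta=1, Alpha=2, Eta=3.
Group 1 (peak Alpha at position 2): ranking walks positions 2-1-3, expanding outward from the peak — single-peaked.
Group 2 (peak Alpha at position 2): ranking walks positions 2-3-1, expanding outward from the peak — single-peaked.
Group 3 (peak Eta at position 3): ranking walks positions 3-2-1, expanding outward from the peak — single-peaked.
Every ranking is single-peaked on this axis.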